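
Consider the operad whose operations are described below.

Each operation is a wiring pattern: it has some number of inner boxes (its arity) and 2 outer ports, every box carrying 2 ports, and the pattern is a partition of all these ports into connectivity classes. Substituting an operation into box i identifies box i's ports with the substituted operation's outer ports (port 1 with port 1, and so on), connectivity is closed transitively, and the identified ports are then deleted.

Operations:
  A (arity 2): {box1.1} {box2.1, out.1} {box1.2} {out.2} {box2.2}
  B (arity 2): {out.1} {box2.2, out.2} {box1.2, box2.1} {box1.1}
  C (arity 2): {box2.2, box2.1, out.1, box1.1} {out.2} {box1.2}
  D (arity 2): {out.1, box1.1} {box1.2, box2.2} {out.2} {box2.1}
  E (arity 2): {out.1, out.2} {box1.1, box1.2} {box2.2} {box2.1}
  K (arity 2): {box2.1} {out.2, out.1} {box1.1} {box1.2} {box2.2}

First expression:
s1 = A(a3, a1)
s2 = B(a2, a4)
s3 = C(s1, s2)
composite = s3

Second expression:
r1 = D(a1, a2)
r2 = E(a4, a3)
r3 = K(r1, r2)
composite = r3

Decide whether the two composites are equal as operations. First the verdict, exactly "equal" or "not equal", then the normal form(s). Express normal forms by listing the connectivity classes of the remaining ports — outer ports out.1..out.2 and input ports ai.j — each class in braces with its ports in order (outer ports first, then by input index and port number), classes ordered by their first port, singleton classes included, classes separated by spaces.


In normal form, the first expression is {out.1, a1.1, a4.2} {out.2} {a1.2} {a2.1} {a2.2, a4.1} {a3.1} {a3.2}
In normal form, the second expression is {out.1, out.2} {a1.1} {a1.2, a2.2} {a2.1} {a3.1} {a3.2} {a4.1, a4.2}
They disagree, so not equal.

not equal — first {out.1, a1.1, a4.2} {out.2} {a1.2} {a2.1} {a2.2, a4.1} {a3.1} {a3.2}, second {out.1, out.2} {a1.1} {a1.2, a2.2} {a2.1} {a3.1} {a3.2} {a4.1, a4.2}


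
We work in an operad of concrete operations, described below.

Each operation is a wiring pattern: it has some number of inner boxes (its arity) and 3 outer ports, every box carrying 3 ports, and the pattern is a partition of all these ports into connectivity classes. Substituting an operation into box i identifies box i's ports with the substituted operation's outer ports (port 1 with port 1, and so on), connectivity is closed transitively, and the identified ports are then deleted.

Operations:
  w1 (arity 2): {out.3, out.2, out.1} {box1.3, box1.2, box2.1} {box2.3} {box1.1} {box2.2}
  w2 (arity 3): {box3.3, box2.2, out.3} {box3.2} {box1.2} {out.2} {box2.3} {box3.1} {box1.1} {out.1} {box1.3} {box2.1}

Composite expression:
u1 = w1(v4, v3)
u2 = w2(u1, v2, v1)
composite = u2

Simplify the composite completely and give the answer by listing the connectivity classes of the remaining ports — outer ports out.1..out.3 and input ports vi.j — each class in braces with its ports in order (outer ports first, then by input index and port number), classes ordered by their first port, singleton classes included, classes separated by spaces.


{out.1} {out.2} {out.3, v1.3, v2.2} {v1.1} {v1.2} {v2.1} {v2.3} {v3.1, v4.2, v4.3} {v3.2} {v3.3} {v4.1}

Reachability decides: close wires over w2-identified ports.
the subtree at w1 composes to {out.1, out.2, out.3} {v3.1, v4.2, v4.3} {v3.2} {v3.3} {v4.1} on (v4, v3); out.j = own outer ports
the subtree at w2 composes to {out.1} {out.2} {out.3, v1.3, v2.2} {v1.1} {v1.2} {v2.1} {v2.3} {v3.1, v4.2, v4.3} {v3.2} {v3.3} {v4.1} on (v4, v3, v2, v1); out.j = own outer ports


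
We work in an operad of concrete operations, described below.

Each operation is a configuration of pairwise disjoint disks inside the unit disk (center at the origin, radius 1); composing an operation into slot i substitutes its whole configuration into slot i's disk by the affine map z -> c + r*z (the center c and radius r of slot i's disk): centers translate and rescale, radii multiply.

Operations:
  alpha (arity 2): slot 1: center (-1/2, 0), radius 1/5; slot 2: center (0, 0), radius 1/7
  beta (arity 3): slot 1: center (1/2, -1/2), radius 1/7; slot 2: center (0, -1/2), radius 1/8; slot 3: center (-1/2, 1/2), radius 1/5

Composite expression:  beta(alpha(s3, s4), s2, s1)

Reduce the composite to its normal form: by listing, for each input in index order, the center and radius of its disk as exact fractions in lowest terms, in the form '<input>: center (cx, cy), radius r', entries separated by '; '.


s1: center (-1/2, 1/2), radius 1/5; s2: center (0, -1/2), radius 1/8; s3: center (3/7, -1/2), radius 1/35; s4: center (1/2, -1/2), radius 1/49

Affine substitution under beta: radii multiply and s-centers shift.
for s3, the 2-step affine chain lands on center (3/7, -1/2), radius 1/35
for s4, the 2-step affine chain lands on center (1/2, -1/2), radius 1/49
for s2, the 1-step affine chain lands on center (0, -1/2), radius 1/8
for s1, the 1-step affine chain lands on center (-1/2, 1/2), radius 1/5


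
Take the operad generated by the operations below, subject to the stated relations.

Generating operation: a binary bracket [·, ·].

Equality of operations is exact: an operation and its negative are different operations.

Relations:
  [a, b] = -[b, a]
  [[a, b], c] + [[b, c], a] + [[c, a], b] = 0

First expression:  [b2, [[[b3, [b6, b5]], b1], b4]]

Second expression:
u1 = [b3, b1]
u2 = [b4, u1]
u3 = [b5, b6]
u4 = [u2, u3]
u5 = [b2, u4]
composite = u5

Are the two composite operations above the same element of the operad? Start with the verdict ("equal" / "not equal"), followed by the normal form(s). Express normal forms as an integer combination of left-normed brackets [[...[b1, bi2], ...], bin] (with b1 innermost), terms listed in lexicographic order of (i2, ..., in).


The first expression, normalized: -[[[[[b1, b3], b5], b6], b4], b2] + [[[[[b1, b3], b6], b5], b4], b2] + [[[[[b1, b5], b6], b3], b4], b2] - [[[[[b1, b6], b5], b3], b4], b2]
The second expression, normalized: -[[[[[b1, b3], b4], b5], b6], b2] + [[[[[b1, b3], b4], b6], b5], b2]
The normal forms differ: not equal.

not equal; the first gives -[[[[[b1, b3], b5], b6], b4], b2] + [[[[[b1, b3], b6], b5], b4], b2] + [[[[[b1, b5], b6], b3], b4], b2] - [[[[[b1, b6], b5], b3], b4], b2] and the second -[[[[[b1, b3], b4], b5], b6], b2] + [[[[[b1, b3], b4], b6], b5], b2]


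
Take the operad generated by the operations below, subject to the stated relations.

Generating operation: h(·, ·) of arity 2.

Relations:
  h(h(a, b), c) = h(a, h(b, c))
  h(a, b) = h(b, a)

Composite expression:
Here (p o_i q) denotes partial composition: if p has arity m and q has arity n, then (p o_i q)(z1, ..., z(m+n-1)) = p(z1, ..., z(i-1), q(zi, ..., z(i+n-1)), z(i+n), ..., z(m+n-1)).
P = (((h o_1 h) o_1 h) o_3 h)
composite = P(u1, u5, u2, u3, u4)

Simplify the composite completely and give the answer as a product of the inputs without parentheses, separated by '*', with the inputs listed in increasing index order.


u1 * u2 * u3 * u4 * u5


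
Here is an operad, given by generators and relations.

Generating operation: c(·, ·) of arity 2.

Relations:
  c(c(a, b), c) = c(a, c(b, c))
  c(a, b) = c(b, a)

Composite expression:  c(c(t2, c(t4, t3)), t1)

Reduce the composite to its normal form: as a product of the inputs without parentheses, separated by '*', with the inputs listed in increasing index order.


t1 * t2 * t3 * t4

Both nesting and order wash out for c; what remains is which t's occur.
c(t4, t3) spells out as t4 * t3
c(t2, c(t4, t3)) spells out as t2 * t4 * t3
c(c(t2, c(t4, t3)), t1) spells out as t2 * t4 * t3 * t1
rearranged into index order: t1 * t2 * t3 * t4


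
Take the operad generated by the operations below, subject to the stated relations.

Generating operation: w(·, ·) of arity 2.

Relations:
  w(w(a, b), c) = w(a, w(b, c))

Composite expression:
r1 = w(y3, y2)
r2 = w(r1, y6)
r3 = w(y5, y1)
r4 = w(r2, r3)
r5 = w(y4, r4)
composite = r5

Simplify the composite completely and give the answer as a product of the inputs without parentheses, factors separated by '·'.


y4 · y3 · y2 · y6 · y5 · y1

Associativity of w dissolves the nesting; only the y-input order survives.
w(y3, y2) flattens to y3 · y2
w(w(y3, y2), y6) flattens to y3 · y2 · y6
w(y5, y1) flattens to y5 · y1
w(w(w(y3, y2), y6), w(y5, y1)) flattens to y3 · y2 · y6 · y5 · y1
w(y4, w(w(w(y3, y2), y6), w(y5, y1))) flattens to y4 · y3 · y2 · y6 · y5 · y1


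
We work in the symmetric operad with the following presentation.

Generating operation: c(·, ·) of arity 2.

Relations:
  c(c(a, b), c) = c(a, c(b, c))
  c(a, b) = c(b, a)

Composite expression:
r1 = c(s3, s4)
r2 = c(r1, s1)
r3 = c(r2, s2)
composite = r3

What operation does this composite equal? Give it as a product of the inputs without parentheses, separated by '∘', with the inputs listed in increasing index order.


Reordering under c is free, so list the s-inputs canonically.
c(s3, s4) unparenthesizes to s3 ∘ s4
c(c(s3, s4), s1) unparenthesizes to s3 ∘ s4 ∘ s1
c(c(c(s3, s4), s1), s2) unparenthesizes to s3 ∘ s4 ∘ s1 ∘ s2
rearranged into index order: s1 ∘ s2 ∘ s3 ∘ s4

s1 ∘ s2 ∘ s3 ∘ s4


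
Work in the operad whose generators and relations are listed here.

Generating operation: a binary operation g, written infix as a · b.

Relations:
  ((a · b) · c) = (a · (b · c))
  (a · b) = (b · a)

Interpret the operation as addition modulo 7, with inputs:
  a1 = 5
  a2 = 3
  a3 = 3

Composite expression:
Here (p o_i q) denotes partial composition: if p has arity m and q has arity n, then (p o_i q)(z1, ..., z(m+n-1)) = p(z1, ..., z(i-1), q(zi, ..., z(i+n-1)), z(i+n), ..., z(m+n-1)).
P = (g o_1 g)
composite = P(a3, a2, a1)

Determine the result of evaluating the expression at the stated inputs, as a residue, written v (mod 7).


(a3 · a2) = 6
((a3 · a2) · a1) = 4

4 (mod 7)


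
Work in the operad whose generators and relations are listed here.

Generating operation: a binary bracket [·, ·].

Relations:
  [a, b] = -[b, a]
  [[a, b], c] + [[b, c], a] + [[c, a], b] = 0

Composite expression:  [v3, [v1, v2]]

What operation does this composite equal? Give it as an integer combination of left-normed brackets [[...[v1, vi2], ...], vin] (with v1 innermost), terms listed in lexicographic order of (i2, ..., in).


Expand each bracket as ab - ba; the v1-initial words give the coefficients.
Composite bracket: [v3, [v1, v2]]
Each bracket splits as ab - ba, giving 4 signed words (2^2 = 4).
Collect the words opening with v1:
  the word v1v2v3 carries sign -1 and contributes -[[v1, v2], v3]

-[[v1, v2], v3]


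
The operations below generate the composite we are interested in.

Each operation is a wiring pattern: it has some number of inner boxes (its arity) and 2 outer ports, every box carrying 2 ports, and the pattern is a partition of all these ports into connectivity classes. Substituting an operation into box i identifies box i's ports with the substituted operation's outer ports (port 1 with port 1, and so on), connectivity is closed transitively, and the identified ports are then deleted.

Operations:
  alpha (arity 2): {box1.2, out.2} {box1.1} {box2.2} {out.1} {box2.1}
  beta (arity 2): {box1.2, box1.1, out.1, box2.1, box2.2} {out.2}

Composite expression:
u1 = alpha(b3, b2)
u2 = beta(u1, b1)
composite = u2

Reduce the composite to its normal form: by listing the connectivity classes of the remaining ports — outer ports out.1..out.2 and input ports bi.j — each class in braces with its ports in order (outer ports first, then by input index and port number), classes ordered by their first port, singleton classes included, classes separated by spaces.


Two ports join when wires chain via beta-identified ports.
the subtree at alpha composes to {out.1} {out.2, b3.2} {b2.1} {b2.2} {b3.1} on (b3, b2); out.j = own outer ports
the subtree at beta composes to {out.1, b1.1, b1.2, b3.2} {out.2} {b2.1} {b2.2} {b3.1} on (b3, b2, b1); out.j = own outer ports

{out.1, b1.1, b1.2, b3.2} {out.2} {b2.1} {b2.2} {b3.1}


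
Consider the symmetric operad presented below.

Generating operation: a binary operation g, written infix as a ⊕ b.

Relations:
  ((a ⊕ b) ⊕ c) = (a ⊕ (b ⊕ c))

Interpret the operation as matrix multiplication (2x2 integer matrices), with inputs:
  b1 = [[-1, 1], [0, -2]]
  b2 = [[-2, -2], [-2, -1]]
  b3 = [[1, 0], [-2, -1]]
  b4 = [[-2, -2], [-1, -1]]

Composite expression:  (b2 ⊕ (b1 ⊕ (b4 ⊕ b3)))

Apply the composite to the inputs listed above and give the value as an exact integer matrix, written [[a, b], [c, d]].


[[6, 6], [4, 4]]

(b4 ⊕ b3) = [[2, 2], [1, 1]]
(b1 ⊕ (b4 ⊕ b3)) = [[-1, -1], [-2, -2]]
(b2 ⊕ (b1 ⊕ (b4 ⊕ b3))) = [[6, 6], [4, 4]]


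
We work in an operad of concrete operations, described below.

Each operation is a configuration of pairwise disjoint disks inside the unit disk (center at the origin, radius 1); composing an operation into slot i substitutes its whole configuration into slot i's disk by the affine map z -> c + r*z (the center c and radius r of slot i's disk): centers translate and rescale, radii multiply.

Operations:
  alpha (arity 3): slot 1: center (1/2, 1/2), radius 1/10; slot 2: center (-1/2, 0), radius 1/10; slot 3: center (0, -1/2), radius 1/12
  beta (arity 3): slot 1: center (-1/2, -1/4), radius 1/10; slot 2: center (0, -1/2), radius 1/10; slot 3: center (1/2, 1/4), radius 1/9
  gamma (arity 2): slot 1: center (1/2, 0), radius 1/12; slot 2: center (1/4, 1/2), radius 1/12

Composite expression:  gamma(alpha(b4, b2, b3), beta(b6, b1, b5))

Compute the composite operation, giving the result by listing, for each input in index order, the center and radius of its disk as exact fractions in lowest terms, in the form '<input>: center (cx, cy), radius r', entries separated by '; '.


b1: center (1/4, 11/24), radius 1/120; b2: center (11/24, 0), radius 1/120; b3: center (1/2, -1/24), radius 1/144; b4: center (13/24, 1/24), radius 1/120; b5: center (7/24, 25/48), radius 1/108; b6: center (5/24, 23/48), radius 1/120


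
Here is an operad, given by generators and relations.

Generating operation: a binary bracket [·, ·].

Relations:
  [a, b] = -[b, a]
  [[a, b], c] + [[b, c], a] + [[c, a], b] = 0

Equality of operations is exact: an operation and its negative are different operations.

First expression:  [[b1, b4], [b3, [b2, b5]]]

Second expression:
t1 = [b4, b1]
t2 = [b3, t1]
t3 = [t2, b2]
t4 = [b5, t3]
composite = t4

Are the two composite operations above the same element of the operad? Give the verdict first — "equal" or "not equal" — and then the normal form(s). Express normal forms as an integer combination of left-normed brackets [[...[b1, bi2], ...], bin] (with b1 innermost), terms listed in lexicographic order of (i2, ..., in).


not equal; first: -[[[[b1, b4], b2], b5], b3] + [[[[b1, b4], b3], b2], b5] - [[[[b1, b4], b3], b5], b2] + [[[[b1, b4], b5], b2], b3]; second: -[[[[b1, b4], b3], b2], b5]

The first expression reduces to -[[[[b1, b4], b2], b5], b3] + [[[[b1, b4], b3], b2], b5] - [[[[b1, b4], b3], b5], b2] + [[[[b1, b4], b5], b2], b3]
The second expression reduces to -[[[[b1, b4], b3], b2], b5]
Distinct normal forms: not equal.


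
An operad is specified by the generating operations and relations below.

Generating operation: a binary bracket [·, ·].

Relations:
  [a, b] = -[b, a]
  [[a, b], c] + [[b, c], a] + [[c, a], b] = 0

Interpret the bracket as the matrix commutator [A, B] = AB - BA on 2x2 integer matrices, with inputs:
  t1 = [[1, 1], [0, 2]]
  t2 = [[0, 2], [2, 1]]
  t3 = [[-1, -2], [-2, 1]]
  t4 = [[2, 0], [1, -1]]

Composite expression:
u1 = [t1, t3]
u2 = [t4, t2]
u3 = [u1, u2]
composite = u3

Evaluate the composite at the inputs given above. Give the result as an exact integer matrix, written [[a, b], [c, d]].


[[-16, -8], [-20, 16]]


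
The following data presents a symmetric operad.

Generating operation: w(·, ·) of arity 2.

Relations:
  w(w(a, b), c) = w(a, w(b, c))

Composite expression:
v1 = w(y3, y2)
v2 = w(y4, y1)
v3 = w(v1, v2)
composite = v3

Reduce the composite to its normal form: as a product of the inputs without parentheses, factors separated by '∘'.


y3 ∘ y2 ∘ y4 ∘ y1


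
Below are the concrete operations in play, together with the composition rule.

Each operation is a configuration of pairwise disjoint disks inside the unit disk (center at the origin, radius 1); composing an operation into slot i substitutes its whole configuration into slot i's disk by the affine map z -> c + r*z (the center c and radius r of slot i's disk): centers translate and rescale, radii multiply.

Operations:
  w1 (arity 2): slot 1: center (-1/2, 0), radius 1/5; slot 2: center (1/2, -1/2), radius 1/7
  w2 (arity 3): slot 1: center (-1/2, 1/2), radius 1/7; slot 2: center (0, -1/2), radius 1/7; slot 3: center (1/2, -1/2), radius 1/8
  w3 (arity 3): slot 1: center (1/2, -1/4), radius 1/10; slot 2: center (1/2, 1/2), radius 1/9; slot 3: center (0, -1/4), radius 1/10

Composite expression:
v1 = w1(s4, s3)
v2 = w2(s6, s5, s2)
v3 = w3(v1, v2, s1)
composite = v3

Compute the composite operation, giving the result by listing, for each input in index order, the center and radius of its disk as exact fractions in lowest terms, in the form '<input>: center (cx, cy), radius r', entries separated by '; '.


s1: center (0, -1/4), radius 1/10; s2: center (5/9, 4/9), radius 1/72; s3: center (11/20, -3/10), radius 1/70; s4: center (9/20, -1/4), radius 1/50; s5: center (1/2, 4/9), radius 1/63; s6: center (4/9, 5/9), radius 1/63

Each s-disk chains the slot maps above it in w3; radii multiply.
s4: after 2 affine steps, its disk has center (9/20, -1/4), radius 1/50
s3: after 2 affine steps, its disk has center (11/20, -3/10), radius 1/70
s6: after 2 affine steps, its disk has center (4/9, 5/9), radius 1/63
s5: after 2 affine steps, its disk has center (1/2, 4/9), radius 1/63
s2: after 2 affine steps, its disk has center (5/9, 4/9), radius 1/72
s1: after 1 affine step, its disk has center (0, -1/4), radius 1/10


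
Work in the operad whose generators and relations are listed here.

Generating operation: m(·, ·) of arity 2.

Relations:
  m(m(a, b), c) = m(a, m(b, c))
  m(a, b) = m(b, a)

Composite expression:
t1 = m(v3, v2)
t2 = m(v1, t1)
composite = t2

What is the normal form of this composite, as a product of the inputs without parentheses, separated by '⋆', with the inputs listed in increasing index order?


v1 ⋆ v2 ⋆ v3

Key point: m commutes, so take the v-inputs in any fixed order.
m(v3, v2) collapses to v3 ⋆ v2
m(v1, m(v3, v2)) collapses to v1 ⋆ v3 ⋆ v2
putting the inputs in ascending order: v1 ⋆ v2 ⋆ v3


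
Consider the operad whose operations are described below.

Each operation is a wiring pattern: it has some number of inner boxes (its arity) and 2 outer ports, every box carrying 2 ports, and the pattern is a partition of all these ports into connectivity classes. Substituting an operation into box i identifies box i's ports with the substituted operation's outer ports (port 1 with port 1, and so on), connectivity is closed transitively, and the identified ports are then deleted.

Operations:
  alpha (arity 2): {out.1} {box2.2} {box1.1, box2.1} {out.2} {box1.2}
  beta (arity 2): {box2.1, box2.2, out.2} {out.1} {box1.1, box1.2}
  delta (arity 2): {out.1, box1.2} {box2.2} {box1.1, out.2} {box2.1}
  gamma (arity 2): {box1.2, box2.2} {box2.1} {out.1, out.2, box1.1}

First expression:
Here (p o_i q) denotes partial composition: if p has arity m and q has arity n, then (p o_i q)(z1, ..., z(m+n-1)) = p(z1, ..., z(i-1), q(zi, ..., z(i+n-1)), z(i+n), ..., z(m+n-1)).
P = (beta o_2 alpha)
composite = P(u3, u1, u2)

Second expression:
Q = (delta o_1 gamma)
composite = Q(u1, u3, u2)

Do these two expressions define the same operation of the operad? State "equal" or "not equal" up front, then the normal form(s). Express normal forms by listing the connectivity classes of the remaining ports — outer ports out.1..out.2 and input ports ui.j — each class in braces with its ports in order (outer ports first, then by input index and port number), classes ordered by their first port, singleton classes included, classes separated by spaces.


not equal; the first gives {out.1} {out.2} {u1.1, u2.1} {u1.2} {u2.2} {u3.1, u3.2} and the second {out.1, out.2, u1.1} {u1.2, u3.2} {u2.1} {u2.2} {u3.1}

The first expression, normalized: {out.1} {out.2} {u1.1, u2.1} {u1.2} {u2.2} {u3.1, u3.2}
The second expression, normalized: {out.1, out.2, u1.1} {u1.2, u3.2} {u2.1} {u2.2} {u3.1}
The forms do not match — not equal.


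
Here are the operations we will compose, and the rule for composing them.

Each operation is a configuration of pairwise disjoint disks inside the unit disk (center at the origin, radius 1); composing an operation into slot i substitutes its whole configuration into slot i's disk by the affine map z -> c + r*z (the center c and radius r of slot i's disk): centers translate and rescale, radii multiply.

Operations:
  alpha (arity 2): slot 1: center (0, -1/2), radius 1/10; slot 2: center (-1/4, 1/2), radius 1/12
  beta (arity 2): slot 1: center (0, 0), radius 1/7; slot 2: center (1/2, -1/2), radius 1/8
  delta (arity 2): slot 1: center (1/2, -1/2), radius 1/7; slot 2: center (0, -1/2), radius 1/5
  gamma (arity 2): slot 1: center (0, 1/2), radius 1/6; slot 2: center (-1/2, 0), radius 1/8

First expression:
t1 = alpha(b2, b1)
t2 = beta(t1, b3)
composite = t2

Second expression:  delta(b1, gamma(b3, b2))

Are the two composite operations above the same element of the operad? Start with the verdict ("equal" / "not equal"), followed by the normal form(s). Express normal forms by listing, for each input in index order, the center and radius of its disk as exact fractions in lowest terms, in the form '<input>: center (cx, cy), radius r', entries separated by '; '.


not equal; the first gives b1: center (-1/28, 1/14), radius 1/84; b2: center (0, -1/14), radius 1/70; b3: center (1/2, -1/2), radius 1/8 and the second b1: center (1/2, -1/2), radius 1/7; b2: center (-1/10, -1/2), radius 1/40; b3: center (0, -2/5), radius 1/30


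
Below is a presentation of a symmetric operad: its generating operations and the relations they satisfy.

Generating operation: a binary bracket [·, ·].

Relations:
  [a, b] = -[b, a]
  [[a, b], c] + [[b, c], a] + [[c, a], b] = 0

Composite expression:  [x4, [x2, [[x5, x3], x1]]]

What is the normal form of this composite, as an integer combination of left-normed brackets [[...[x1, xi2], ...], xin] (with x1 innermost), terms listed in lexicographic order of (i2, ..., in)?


[[[[x1, x3], x5], x2], x4] - [[[[x1, x5], x3], x2], x4]

Skip Jacobi rewriting: expand, keep x1-initial words, read off terms.
Composite bracket: [x4, [x2, [[x5, x3], x1]]]
Under [a, b] = ab - ba we get 16 signed associative words (2^4 = 16).
Collect the words opening with x1:
  from x1x3x5x2x4, sign +1: term +[[[[x1, x3], x5], x2], x4]
  from x1x5x3x2x4, sign -1: term -[[[[x1, x5], x3], x2], x4]


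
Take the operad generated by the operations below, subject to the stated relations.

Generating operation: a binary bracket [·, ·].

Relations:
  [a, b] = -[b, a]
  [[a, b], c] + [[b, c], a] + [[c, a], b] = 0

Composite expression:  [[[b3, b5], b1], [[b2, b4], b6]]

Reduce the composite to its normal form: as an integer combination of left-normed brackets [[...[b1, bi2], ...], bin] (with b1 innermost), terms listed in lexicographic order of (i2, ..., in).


A multilinear Lie element is pinned by b1-initial words (b1 innermost).
Composite bracket: [[[b3, b5], b1], [[b2, b4], b6]]
Expanding via [a, b] = ab - ba: 32 signed words (2^5 = 32).
Keep just the words that open with b1:
  sign of b1b3b5b2b4b6 is -1, so it contributes -[[[[[b1, b3], b5], b2], b4], b6]
  sign of b1b3b5b4b2b6 is +1, so it contributes +[[[[[b1, b3], b5], b4], b2], b6]
  sign of b1b3b5b6b2b4 is +1, so it contributes +[[[[[b1, b3], b5], b6], b2], b4]
  sign of b1b3b5b6b4b2 is -1, so it contributes -[[[[[b1, b3], b5], b6], b4], b2]
  sign of b1b5b3b2b4b6 is +1, so it contributes +[[[[[b1, b5], b3], b2], b4], b6]
  sign of b1b5b3b4b2b6 is -1, so it contributes -[[[[[b1, b5], b3], b4], b2], b6]
  sign of b1b5b3b6b2b4 is -1, so it contributes -[[[[[b1, b5], b3], b6], b2], b4]
  sign of b1b5b3b6b4b2 is +1, so it contributes +[[[[[b1, b5], b3], b6], b4], b2]

-[[[[[b1, b3], b5], b2], b4], b6] + [[[[[b1, b3], b5], b4], b2], b6] + [[[[[b1, b3], b5], b6], b2], b4] - [[[[[b1, b3], b5], b6], b4], b2] + [[[[[b1, b5], b3], b2], b4], b6] - [[[[[b1, b5], b3], b4], b2], b6] - [[[[[b1, b5], b3], b6], b2], b4] + [[[[[b1, b5], b3], b6], b4], b2]


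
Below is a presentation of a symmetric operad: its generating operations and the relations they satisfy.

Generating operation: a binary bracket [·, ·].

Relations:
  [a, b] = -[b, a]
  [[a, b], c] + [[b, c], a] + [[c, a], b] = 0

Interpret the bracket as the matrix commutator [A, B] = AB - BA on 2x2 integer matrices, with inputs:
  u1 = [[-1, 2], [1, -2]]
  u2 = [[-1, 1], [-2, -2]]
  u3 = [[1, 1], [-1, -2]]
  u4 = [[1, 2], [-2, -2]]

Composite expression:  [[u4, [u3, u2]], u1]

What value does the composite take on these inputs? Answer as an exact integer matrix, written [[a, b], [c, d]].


[[32, 46], [-39, -32]]

[u3, u2] = [[-1, 2], [5, 1]]
[u4, [u3, u2]] = [[14, 10], [-11, -14]]
[[u4, [u3, u2]], u1] = [[32, 46], [-39, -32]]


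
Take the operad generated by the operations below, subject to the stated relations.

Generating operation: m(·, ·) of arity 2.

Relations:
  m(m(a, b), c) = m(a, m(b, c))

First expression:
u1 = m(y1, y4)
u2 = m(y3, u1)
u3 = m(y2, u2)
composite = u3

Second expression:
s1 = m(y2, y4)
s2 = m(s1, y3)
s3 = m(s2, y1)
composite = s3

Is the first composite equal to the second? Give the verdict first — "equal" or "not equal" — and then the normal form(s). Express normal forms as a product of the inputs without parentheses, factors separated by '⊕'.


The first composite normalizes to y2 ⊕ y3 ⊕ y1 ⊕ y4
The second composite normalizes to y2 ⊕ y4 ⊕ y3 ⊕ y1
They disagree, so not equal.

not equal: they reduce to y2 ⊕ y3 ⊕ y1 ⊕ y4 and y2 ⊕ y4 ⊕ y3 ⊕ y1


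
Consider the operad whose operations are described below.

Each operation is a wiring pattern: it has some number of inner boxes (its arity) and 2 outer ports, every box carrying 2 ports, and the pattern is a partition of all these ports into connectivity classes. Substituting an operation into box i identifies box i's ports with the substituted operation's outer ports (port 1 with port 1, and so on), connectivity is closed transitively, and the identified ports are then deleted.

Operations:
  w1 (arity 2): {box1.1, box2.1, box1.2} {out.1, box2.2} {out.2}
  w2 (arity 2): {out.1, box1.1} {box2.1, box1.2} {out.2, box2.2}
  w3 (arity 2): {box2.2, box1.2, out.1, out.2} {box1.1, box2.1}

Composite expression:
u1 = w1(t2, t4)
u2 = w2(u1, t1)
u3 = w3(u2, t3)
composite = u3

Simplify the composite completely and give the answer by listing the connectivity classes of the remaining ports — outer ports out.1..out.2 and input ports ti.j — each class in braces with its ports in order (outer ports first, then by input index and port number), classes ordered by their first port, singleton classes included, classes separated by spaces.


After gluing at w3, chains via deleted ports link the t-ports.
the subtree at w1 composes to {out.1, t4.2} {out.2} {t2.1, t2.2, t4.1} on (t2, t4); out.j = own outer ports
the subtree at w2 composes to {out.1, t4.2} {out.2, t1.2} {t1.1} {t2.1, t2.2, t4.1} on (t2, t4, t1); out.j = own outer ports
the subtree at w3 composes to {out.1, out.2, t1.2, t3.2} {t1.1} {t2.1, t2.2, t4.1} {t3.1, t4.2} on (t2, t4, t1, t3); out.j = own outer ports

{out.1, out.2, t1.2, t3.2} {t1.1} {t2.1, t2.2, t4.1} {t3.1, t4.2}


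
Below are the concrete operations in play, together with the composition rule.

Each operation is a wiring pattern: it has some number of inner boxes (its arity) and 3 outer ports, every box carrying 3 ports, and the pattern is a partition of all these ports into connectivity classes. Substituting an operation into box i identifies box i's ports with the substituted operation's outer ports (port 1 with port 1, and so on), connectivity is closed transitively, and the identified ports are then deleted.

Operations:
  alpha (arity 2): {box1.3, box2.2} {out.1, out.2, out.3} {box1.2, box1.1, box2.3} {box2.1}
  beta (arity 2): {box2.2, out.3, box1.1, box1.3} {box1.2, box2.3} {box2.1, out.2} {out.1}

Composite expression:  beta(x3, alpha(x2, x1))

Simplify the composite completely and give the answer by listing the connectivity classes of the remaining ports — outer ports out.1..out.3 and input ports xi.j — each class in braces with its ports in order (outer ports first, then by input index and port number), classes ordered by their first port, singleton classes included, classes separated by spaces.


{out.1} {out.2, out.3, x3.1, x3.2, x3.3} {x1.1} {x1.2, x2.3} {x1.3, x2.1, x2.2}

Treat the ports identified at beta as solder joints: merge, then drop.
stage alpha: inputs (x2, x1), connectivity {out.1, out.2, out.3} {x1.1} {x1.2, x2.3} {x1.3, x2.1, x2.2}, out.j its boundary
stage beta: inputs (x3, x2, x1), connectivity {out.1} {out.2, out.3, x3.1, x3.2, x3.3} {x1.1} {x1.2, x2.3} {x1.3, x2.1, x2.2}, out.j its boundary


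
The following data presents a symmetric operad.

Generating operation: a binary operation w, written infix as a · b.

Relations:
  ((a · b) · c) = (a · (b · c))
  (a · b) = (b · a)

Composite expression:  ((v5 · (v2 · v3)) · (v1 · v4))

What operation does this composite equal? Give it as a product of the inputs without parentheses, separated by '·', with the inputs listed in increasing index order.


v1 · v2 · v3 · v4 · v5

With w associative and commutative, the v-input set is all that matters.
(v2 · v3) collapses to v2 · v3
(v5 · (v2 · v3)) collapses to v5 · v2 · v3
(v1 · v4) collapses to v1 · v4
((v5 · (v2 · v3)) · (v1 · v4)) collapses to v5 · v2 · v3 · v1 · v4
commutativity sorts the factors: v1 · v2 · v3 · v4 · v5


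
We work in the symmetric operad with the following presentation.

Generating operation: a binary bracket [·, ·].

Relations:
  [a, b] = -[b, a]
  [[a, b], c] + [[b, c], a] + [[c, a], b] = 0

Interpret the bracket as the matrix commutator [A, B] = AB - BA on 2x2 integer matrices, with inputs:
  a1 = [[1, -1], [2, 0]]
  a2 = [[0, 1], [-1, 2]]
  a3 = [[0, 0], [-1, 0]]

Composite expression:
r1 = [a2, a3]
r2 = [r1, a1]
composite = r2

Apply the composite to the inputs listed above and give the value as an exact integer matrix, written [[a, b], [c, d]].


[[-2, 2], [2, 2]]

[a2, a3] = [[-1, 0], [-2, 1]]
[[a2, a3], a1] = [[-2, 2], [2, 2]]


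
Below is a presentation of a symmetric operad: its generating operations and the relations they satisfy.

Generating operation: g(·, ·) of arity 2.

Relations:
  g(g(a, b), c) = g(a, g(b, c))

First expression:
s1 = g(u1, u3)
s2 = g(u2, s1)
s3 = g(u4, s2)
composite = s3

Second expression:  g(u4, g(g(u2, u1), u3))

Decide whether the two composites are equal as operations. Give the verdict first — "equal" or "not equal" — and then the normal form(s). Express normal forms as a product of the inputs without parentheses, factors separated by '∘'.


equal; both compose to u4 ∘ u2 ∘ u1 ∘ u3

Reducing the first expression gives u4 ∘ u2 ∘ u1 ∘ u3
Reducing the second expression gives u4 ∘ u2 ∘ u1 ∘ u3
One common form — equal.


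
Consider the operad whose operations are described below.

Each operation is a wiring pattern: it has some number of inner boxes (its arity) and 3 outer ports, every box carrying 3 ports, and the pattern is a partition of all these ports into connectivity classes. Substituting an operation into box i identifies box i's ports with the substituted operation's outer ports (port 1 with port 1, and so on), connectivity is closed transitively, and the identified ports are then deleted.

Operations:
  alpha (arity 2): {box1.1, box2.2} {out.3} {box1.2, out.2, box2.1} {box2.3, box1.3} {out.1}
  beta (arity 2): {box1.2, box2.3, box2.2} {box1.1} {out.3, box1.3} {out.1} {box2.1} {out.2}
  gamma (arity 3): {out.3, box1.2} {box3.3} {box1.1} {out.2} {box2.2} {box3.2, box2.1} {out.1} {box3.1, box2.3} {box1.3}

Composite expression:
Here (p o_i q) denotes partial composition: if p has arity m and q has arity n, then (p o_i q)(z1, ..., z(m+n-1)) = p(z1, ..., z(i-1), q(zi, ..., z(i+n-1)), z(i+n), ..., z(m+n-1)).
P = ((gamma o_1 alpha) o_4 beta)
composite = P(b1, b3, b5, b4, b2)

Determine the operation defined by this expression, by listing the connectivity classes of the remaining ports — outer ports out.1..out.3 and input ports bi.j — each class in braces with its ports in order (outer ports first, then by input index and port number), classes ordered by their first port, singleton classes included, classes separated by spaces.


Treat the ports identified at gamma as solder joints: merge, then drop.
after alpha, the pattern on (b1, b3) reads {out.1} {out.2, b1.2, b3.1} {out.3} {b1.1, b3.2} {b1.3, b3.3} (out.j = its outer ports)
after beta, the pattern on (b4, b2) reads {out.1} {out.2} {out.3, b4.3} {b2.1} {b2.2, b2.3, b4.2} {b4.1} (out.j = its outer ports)
after gamma, the pattern on (b1, b3, b5, b4, b2) reads {out.1} {out.2} {out.3, b1.2, b3.1} {b1.1, b3.2} {b1.3, b3.3} {b2.1} {b2.2, b2.3, b4.2} {b4.1} {b4.3} {b5.1} {b5.2} {b5.3} (out.j = its outer ports)

{out.1} {out.2} {out.3, b1.2, b3.1} {b1.1, b3.2} {b1.3, b3.3} {b2.1} {b2.2, b2.3, b4.2} {b4.1} {b4.3} {b5.1} {b5.2} {b5.3}


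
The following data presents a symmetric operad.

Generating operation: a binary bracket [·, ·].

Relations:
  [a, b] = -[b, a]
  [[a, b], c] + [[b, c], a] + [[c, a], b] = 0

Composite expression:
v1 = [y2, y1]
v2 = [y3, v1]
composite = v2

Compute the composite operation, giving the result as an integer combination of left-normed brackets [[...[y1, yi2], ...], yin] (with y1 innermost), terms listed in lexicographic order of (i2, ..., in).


[[y1, y2], y3]

A multilinear Lie element is pinned by y1-initial words (y1 innermost).
Composite bracket: [y3, [y2, y1]]
Each bracket splits as ab - ba, giving 4 signed words (2^2 = 4).
Coefficients come from the y1-initial words:
  y1y2y3 (sign +1) contributes +[[y1, y2], y3]


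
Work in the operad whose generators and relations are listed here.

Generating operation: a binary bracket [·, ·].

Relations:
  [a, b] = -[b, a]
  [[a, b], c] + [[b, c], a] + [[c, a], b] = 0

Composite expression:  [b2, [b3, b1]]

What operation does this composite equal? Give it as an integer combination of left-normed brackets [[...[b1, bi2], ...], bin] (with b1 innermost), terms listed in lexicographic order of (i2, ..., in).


[[b1, b3], b2]

Antisymmetry and Jacobi reduce to b1-anchored left-normed brackets.
Composite bracket: [b2, [b3, b1]]
The bracket unfolds into 4 signed words via [a, b] = ab - ba (2^2 = 4).
Coefficients come from the b1-initial words:
  b1b3b2 (sign +1) contributes +[[b1, b3], b2]


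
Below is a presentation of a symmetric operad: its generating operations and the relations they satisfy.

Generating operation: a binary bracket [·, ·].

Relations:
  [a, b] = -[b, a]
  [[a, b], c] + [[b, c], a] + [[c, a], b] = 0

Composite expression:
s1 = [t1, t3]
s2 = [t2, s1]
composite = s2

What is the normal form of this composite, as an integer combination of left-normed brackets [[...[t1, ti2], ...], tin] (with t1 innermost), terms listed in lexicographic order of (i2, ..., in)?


A multilinear Lie element is pinned by t1-initial words (t1 innermost).
Composite bracket: [t2, [t1, t3]]
Expanding via [a, b] = ab - ba: 4 signed words (2^2 = 4).
Collect the words opening with t1:
  word t1t3t2 has sign -1, contributing -[[t1, t3], t2]

-[[t1, t3], t2]


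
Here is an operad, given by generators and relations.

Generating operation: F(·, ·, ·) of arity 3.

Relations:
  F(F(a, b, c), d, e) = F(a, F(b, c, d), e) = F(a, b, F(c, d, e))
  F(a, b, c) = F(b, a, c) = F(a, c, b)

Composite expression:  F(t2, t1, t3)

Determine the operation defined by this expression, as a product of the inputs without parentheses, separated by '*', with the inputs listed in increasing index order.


t1 * t2 * t3

Any arrangement under F is one operation, so sort the t-inputs.
F(t2, t1, t3) unparenthesizes to t2 * t1 * t3
commutativity sorts the factors: t1 * t2 * t3


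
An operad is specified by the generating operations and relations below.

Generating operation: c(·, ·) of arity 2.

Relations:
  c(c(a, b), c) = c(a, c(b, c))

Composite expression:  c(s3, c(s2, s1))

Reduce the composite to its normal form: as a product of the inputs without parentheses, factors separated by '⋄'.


Every regrouping of c is equal, so read the s-inputs in written order.
c(s2, s1) unparenthesizes to s2 ⋄ s1
c(s3, c(s2, s1)) unparenthesizes to s3 ⋄ s2 ⋄ s1

s3 ⋄ s2 ⋄ s1


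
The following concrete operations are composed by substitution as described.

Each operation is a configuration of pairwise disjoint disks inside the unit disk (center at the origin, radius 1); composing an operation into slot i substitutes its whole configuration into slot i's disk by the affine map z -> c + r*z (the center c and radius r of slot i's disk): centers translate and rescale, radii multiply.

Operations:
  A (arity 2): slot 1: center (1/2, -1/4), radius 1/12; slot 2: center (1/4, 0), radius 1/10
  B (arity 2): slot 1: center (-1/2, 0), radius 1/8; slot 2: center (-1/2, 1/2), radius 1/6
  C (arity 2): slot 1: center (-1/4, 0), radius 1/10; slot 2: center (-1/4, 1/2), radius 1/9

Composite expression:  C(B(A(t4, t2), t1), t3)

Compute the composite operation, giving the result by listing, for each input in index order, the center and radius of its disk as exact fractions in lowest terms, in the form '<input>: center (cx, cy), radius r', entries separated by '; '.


t1: center (-3/10, 1/20), radius 1/60; t2: center (-19/64, 0), radius 1/800; t3: center (-1/4, 1/2), radius 1/9; t4: center (-47/160, -1/320), radius 1/960

Affine substitution under C: radii multiply and t-centers shift.
t4 passes through 3 substitutions, ending at center (-47/160, -1/320), radius 1/960
t2 passes through 3 substitutions, ending at center (-19/64, 0), radius 1/800
t1 passes through 2 substitutions, ending at center (-3/10, 1/20), radius 1/60
t3 passes through 1 substitution, ending at center (-1/4, 1/2), radius 1/9


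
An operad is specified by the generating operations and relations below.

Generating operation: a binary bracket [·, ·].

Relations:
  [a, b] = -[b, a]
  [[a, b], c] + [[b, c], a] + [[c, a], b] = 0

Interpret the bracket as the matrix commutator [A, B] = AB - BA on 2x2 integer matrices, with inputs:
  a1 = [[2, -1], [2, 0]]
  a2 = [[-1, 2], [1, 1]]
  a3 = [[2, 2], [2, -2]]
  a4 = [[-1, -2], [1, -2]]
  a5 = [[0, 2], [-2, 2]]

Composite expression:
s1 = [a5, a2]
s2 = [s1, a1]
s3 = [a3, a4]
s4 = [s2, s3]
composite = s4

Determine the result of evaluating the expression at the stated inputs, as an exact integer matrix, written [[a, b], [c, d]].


[[-96, 24], [-120, 96]]

[a5, a2] = [[6, 0], [6, -6]]
[[a5, a2], a1] = [[6, -12], [-12, -6]]
[a3, a4] = [[6, -10], [-2, -6]]
[[[a5, a2], a1], [a3, a4]] = [[-96, 24], [-120, 96]]


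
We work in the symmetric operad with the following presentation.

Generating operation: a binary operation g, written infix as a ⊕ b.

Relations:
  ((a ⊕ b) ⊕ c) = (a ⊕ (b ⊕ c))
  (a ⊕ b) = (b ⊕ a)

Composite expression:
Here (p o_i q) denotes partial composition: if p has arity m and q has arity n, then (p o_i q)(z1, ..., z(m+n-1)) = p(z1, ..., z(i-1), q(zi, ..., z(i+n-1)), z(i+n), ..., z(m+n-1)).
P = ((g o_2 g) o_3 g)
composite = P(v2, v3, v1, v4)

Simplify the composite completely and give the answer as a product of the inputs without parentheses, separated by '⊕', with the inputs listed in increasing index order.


v1 ⊕ v2 ⊕ v3 ⊕ v4


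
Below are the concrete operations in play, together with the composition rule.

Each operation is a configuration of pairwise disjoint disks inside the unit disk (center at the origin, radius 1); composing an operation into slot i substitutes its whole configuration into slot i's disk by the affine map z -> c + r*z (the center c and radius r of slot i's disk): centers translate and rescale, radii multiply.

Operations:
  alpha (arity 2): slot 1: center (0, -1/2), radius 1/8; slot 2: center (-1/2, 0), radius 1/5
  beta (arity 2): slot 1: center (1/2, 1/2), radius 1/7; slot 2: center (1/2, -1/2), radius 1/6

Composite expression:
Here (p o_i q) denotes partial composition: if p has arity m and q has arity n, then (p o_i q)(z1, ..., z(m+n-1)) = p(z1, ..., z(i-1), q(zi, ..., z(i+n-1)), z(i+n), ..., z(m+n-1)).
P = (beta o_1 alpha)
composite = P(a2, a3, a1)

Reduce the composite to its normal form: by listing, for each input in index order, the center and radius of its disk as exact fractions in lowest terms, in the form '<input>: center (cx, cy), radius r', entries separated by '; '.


a1: center (1/2, -1/2), radius 1/6; a2: center (1/2, 3/7), radius 1/56; a3: center (3/7, 1/2), radius 1/35

Only the slot chain above each a matters under beta; compose those maps.
tracing a2 down its 2-map path: center (1/2, 3/7), radius 1/56
tracing a3 down its 2-map path: center (3/7, 1/2), radius 1/35
tracing a1 down its 1-map path: center (1/2, -1/2), radius 1/6
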